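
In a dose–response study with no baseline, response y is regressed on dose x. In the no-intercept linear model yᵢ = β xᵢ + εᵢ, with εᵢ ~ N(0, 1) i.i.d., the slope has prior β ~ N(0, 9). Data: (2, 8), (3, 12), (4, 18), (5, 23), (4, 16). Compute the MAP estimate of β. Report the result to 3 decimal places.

log p(β | y) = −Σ(yᵢ − βxᵢ)²/(2·1) − β²/(2·9) + const.
Setting the derivative to zero: Σxᵢ(yᵢ − βxᵢ)/1 − β/9 = 0, so β = Σxᵢyᵢ / (Σxᵢ² + σ²/τ²).
Σxᵢyᵢ = 2·8 + 3·12 + 4·18 + 5·23 + 4·16 = 303; Σxᵢ² = 70; σ²/τ² = 1/9.
β̂_MAP = 303 / (70 + 1/9) = 303/(631/9) = 2727/631 ≈ 4.322.

β̂_MAP = 4.322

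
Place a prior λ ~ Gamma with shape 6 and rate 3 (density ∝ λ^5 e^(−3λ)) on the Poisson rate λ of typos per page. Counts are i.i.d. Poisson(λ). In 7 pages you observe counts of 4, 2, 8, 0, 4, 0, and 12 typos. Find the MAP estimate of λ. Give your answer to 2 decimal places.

Σxᵢ = 4+2+8+0+4+0+12 = 30, with n = 7.
Posterior ∝ λ^5e^(−3λ) · λ^30e^(−7λ) = λ^35e^(−10λ), i.e. Gamma(shape=36, rate=10).
The mode of a Gamma(a, b) with a ≥ 1 (shape–rate) is (a−1)/b = 35/10 ≈ 3.50.

λ̂_MAP = 3.50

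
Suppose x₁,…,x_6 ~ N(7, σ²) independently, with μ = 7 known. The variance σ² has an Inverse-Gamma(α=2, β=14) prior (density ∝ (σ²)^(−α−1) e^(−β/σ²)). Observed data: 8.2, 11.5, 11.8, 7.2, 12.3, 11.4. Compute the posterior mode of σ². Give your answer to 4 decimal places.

σ̂²_MAP = 10.0183

Sum of squared deviations about the known mean: SS = (8.2−7)² + (11.5−7)² + (11.8−7)² + (7.2−7)² + (12.3−7)² + (11.4−7)² = 92.22.
The Normal likelihood contributes (σ²)^(−n/2) exp(−SS/(2σ²)), so the posterior is Inverse-Gamma(α + n/2, β + SS/2) = Inverse-Gamma(5, 60.11).
The mode of Inverse-Gamma(a, b) is b/(a+1) = 60.11/6 ≈ 10.0183.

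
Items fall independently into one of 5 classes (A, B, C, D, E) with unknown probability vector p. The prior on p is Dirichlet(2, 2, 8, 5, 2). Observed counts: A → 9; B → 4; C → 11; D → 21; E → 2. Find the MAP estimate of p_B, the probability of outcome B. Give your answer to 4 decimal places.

MAP estimate of p_B = 0.0820

The posterior is Dirichlet(αᵢ + nᵢ) = Dirichlet(11, 6, 19, 26, 4).
For a Dirichlet(a₁,…,a_K) with all aᵢ > 1, the mode has j-th component (aⱼ − 1)/(Σaᵢ − K).
Here Σaᵢ = 66 and K = 5, so p_B = (6 − 1)/(66 − 5) = 5/61 ≈ 0.0820.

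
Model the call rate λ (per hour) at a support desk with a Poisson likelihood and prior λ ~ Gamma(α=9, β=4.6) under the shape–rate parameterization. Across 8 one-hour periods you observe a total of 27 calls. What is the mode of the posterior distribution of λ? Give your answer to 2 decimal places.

Σxᵢ = 27, n = 8.
Posterior ∝ λ^8e^(−4.6λ) · λ^27e^(−8λ) = λ^35e^(−12.6λ), i.e. Gamma(shape=36, rate=12.6).
The mode of a Gamma(a, b) with a ≥ 1 (shape–rate) is (a−1)/b = 35/12.6 ≈ 2.78.

λ̂_MAP = 2.78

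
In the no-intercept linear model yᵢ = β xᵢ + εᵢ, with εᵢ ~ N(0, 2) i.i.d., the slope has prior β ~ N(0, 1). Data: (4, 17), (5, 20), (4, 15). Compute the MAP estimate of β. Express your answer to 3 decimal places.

β̂_MAP = 3.864

log p(β | y) = −Σ(yᵢ − βxᵢ)²/(2·2) − β²/(2·1) + const.
Setting the derivative to zero: Σxᵢ(yᵢ − βxᵢ)/2 − β/1 = 0, so β = Σxᵢyᵢ / (Σxᵢ² + σ²/τ²).
Σxᵢyᵢ = 4·17 + 5·20 + 4·15 = 228; Σxᵢ² = 57; σ²/τ² = 2.
β̂_MAP = 228 / (57 + 2) = 228/59 ≈ 3.864.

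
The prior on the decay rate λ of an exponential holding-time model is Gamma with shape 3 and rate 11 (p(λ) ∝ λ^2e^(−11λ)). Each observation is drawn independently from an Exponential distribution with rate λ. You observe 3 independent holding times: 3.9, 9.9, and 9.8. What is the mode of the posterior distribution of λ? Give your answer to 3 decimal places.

λ̂_MAP = 0.145

The Exponential(rate=λ) likelihood is ∝ λ^n e^(−λΣtᵢ). Here n = 3 and Σtᵢ = 3.9 + 9.9 + 9.8 = 23.6.
Posterior ∝ λ^2e^(−11λ) · λ^3e^(−23.6λ) = λ^5e^(−34.6λ), i.e. Gamma(6, 34.6).
Mode = (a−1)/b = 5/34.6 ≈ 0.145.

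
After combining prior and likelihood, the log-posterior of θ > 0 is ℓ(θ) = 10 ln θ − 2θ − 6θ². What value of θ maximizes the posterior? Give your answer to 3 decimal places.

ℓ'(θ) = 10/θ − 2 − 12θ. Setting this to zero and multiplying by θ: 12θ² + 2θ − 10 = 0.
θ = (−2 + √(2² + 4·12·10)) / (2·12) = (−2 + √484) / 24 = (−2 + 22)/24 = 5/6.
ℓ''(θ) = −10/θ² − 12 < 0, confirming a maximum.

θ̂_MAP = 0.833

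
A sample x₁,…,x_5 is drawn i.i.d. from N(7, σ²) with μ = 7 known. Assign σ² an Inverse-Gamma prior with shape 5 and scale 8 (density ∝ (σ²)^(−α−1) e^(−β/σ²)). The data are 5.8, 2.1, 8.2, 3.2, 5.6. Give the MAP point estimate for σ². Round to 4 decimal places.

σ̂²_MAP = 3.4876

Sum of squared deviations about the known mean: SS = (5.8−7)² + (2.1−7)² + (8.2−7)² + (3.2−7)² + (5.6−7)² = 43.29.
The Normal likelihood contributes (σ²)^(−n/2) exp(−SS/(2σ²)), so the posterior is Inverse-Gamma(α + n/2, β + SS/2) = Inverse-Gamma(7.5, 29.645).
The mode of Inverse-Gamma(a, b) is b/(a+1) = 29.645/8.5 ≈ 3.4876.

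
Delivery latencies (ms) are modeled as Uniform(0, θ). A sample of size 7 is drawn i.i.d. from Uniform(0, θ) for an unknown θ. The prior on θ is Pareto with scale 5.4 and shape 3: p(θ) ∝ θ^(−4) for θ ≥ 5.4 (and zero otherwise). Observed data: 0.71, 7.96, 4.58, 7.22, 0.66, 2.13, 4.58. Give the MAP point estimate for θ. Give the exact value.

The Uniform(0, θ) likelihood is θ^(−n) for θ ≥ max(xᵢ), zero otherwise. Here max(xᵢ) = 7.96.
Posterior ∝ θ^(−4) · θ^(−7) = θ^(−11) on θ ≥ max(5.4, 7.96) = 7.96.
This density is strictly decreasing in θ, so the posterior mode lies at the lower boundary of the support.

θ̂_MAP = 7.96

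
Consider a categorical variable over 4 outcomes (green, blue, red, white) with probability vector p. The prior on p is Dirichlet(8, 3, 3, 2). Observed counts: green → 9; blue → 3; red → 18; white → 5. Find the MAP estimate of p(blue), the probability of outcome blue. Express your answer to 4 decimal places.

MAP estimate of p(blue) = 0.1064

The posterior is Dirichlet(αᵢ + nᵢ) = Dirichlet(17, 6, 21, 7).
For a Dirichlet(a₁,…,a_K) with all aᵢ > 1, the mode has j-th component (aⱼ − 1)/(Σaᵢ − K).
Here Σaᵢ = 51 and K = 4, so p(blue) = (6 − 1)/(51 − 4) = 5/47 ≈ 0.1064.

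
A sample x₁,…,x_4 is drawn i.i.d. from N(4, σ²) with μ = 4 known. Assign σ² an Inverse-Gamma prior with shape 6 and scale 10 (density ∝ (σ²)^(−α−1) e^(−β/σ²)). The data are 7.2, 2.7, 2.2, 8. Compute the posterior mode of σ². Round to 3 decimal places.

σ̂²_MAP = 2.843

Sum of squared deviations about the known mean: SS = (7.2−4)² + (2.7−4)² + (2.2−4)² + (8−4)² = 31.17.
The Normal likelihood contributes (σ²)^(−n/2) exp(−SS/(2σ²)), so the posterior is Inverse-Gamma(α + n/2, β + SS/2) = Inverse-Gamma(8, 25.585).
The mode of Inverse-Gamma(a, b) is b/(a+1) = 25.585/9 ≈ 2.843.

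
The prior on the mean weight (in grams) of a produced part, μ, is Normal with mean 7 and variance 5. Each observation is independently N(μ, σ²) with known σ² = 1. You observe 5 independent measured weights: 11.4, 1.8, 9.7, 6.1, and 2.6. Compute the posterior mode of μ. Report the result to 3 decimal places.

μ̂_MAP = 6.346

n = 5; x̄ = (11.4 + 1.8 + 9.7 + 6.1 + 2.6)/5 = 31.6/5 = 6.32.
For a Normal prior and Normal likelihood with known variance, the posterior is Normal; its mode equals its mean, the precision-weighted average.
Prior precision 1/σ₀² = 1/5 = 0.2; data precision n/σ² = 5/1 = 5.
μ̂ = (0.2·7 + 5·6.32) / (0.2 + 5) = 33/5.2 = 165/26 ≈ 6.346.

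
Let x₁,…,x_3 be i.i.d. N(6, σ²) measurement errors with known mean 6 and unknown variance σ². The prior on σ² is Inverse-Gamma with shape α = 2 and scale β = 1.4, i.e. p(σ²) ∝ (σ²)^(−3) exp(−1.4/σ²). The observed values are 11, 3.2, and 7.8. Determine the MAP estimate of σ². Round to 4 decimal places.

Sum of squared deviations about the known mean: SS = (11−6)² + (3.2−6)² + (7.8−6)² = 36.08.
The Normal likelihood contributes (σ²)^(−n/2) exp(−SS/(2σ²)), so the posterior is Inverse-Gamma(α + n/2, β + SS/2) = Inverse-Gamma(3.5, 19.44).
The mode of Inverse-Gamma(a, b) is b/(a+1) = 19.44/4.5 ≈ 4.3200.

σ̂²_MAP = 4.3200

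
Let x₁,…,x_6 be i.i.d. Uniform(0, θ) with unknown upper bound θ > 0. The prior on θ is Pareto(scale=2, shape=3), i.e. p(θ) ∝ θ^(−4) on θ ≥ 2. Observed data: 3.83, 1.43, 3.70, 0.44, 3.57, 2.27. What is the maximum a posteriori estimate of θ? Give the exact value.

θ̂_MAP = 3.83

The Uniform(0, θ) likelihood is θ^(−n) for θ ≥ max(xᵢ), zero otherwise. Here max(xᵢ) = 3.83.
Posterior ∝ θ^(−4) · θ^(−6) = θ^(−10) on θ ≥ max(2, 3.83) = 3.83.
This density is strictly decreasing in θ, so the posterior mode lies at the lower boundary of the support.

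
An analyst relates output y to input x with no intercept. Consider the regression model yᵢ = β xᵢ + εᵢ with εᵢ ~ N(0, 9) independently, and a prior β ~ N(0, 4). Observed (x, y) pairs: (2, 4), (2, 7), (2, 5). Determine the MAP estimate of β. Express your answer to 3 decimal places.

β̂_MAP = 2.246

log p(β | y) = −Σ(yᵢ − βxᵢ)²/(2·9) − β²/(2·4) + const.
Setting the derivative to zero: Σxᵢ(yᵢ − βxᵢ)/9 − β/4 = 0, so β = Σxᵢyᵢ / (Σxᵢ² + σ²/τ²).
Σxᵢyᵢ = 2·4 + 2·7 + 2·5 = 32; Σxᵢ² = 12; σ²/τ² = 2.25.
β̂_MAP = 32 / (12 + 2.25) = 32/14.25 ≈ 2.246.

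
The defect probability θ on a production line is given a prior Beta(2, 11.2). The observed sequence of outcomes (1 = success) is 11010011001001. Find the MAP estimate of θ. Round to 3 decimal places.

θ̂_MAP = 0.317

Prior: Beta(2, 11.2).
Data: 7 successes in 14 trials (from the sequence). The binomial likelihood contributes θ^7(1−θ)^7, so the posterior is Beta(2+7, 11.2+7) = Beta(9, 18.2).
For Beta(a, b) with a, b > 1 the mode is (a−1)/(a+b−2) = 8/25.2 ≈ 0.317.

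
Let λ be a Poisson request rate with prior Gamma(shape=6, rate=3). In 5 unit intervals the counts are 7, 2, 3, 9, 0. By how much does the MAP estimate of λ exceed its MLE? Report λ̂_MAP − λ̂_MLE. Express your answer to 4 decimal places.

Σxᵢ = 21. Posterior is Gamma(27, 8); MAP = (27−1)/8 = 26/8 ≈ 3.25000.
MLE = x̄ = 21/5 ≈ 4.20000.
Difference = 26/8 − 21/5 = -19/20 ≈ -0.9500.

MAP − MLE = -0.9500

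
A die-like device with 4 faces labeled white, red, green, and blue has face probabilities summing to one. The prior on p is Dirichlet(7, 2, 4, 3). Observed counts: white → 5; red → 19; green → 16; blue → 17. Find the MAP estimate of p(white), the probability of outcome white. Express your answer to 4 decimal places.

The posterior is Dirichlet(αᵢ + nᵢ) = Dirichlet(12, 21, 20, 20).
For a Dirichlet(a₁,…,a_K) with all aᵢ > 1, the mode has j-th component (aⱼ − 1)/(Σaᵢ − K).
Here Σaᵢ = 73 and K = 4, so p(white) = (12 − 1)/(73 − 4) = 11/69 ≈ 0.1594.

MAP estimate of p(white) = 0.1594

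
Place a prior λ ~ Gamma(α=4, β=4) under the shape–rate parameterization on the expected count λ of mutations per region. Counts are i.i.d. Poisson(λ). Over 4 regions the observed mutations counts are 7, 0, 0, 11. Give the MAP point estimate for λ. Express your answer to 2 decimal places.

λ̂_MAP = 2.63

Σxᵢ = 7+0+0+11 = 18, with n = 4.
Posterior ∝ λ^3e^(−4λ) · λ^18e^(−4λ) = λ^21e^(−8λ), i.e. Gamma(shape=22, rate=8).
The mode of a Gamma(a, b) with a ≥ 1 (shape–rate) is (a−1)/b = 21/8 ≈ 2.63.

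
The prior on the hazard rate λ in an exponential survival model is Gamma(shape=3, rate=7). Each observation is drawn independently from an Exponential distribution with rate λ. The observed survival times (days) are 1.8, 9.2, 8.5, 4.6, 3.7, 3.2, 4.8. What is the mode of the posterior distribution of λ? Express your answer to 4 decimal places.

The Exponential(rate=λ) likelihood is ∝ λ^n e^(−λΣtᵢ). Here n = 7 and Σtᵢ = 1.8 + 9.2 + 8.5 + 4.6 + 3.7 + 3.2 + 4.8 = 35.8.
Posterior ∝ λ^2e^(−7λ) · λ^7e^(−35.8λ) = λ^9e^(−42.8λ), i.e. Gamma(10, 42.8).
Mode = (a−1)/b = 9/42.8 ≈ 0.2103.

λ̂_MAP = 0.2103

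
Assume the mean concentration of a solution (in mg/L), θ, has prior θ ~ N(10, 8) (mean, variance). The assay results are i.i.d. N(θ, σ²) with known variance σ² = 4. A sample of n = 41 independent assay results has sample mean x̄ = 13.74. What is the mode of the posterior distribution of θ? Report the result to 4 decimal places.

θ̂_MAP = 13.6949

n = 41, x̄ = 13.74.
For a Normal prior and Normal likelihood with known variance, the posterior is Normal; its mode equals its mean, the precision-weighted average.
Prior precision 1/σ₀² = 1/8 = 0.125; data precision n/σ² = 41/4 = 10.25.
θ̂ = (0.125·10 + 10.25·13.74) / (0.125 + 10.25) = 142.085/10.375 = 28417/2075 ≈ 13.6949.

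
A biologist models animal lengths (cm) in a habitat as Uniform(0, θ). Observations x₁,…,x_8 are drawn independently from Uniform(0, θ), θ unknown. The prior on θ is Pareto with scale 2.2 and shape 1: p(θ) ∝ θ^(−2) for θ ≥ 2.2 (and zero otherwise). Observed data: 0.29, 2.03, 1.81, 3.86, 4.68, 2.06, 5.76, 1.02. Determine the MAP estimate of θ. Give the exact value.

θ̂_MAP = 5.76

The Uniform(0, θ) likelihood is θ^(−n) for θ ≥ max(xᵢ), zero otherwise. Here max(xᵢ) = 5.76.
Posterior ∝ θ^(−2) · θ^(−8) = θ^(−10) on θ ≥ max(2.2, 5.76) = 5.76.
This density is strictly decreasing in θ, so the posterior mode lies at the lower boundary of the support.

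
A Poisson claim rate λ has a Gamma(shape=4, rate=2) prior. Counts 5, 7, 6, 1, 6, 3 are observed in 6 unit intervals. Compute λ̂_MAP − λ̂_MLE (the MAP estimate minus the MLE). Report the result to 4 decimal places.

Σxᵢ = 28. Posterior is Gamma(32, 8); MAP = (32−1)/8 = 31/8 ≈ 3.87500.
MLE = x̄ = 28/6 ≈ 4.66667.
Difference = 31/8 − 28/6 = -19/24 ≈ -0.7917.

MAP − MLE = -0.7917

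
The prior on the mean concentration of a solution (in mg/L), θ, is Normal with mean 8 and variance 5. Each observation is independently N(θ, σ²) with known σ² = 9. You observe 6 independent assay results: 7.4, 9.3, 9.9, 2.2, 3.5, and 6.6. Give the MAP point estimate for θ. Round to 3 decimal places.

n = 6; x̄ = (7.4 + 9.3 + 9.9 + 2.2 + 3.5 + 6.6)/6 = 38.9/6 = 389/60 ≈ 6.4833.
For a Normal prior and Normal likelihood with known variance, the posterior is Normal; its mode equals its mean, the precision-weighted average.
Prior precision 1/σ₀² = 1/5 = 0.2; data precision n/σ² = 6/9 = 2/3.
θ̂ = (0.2·8 + (2/3)·(389/60)) / (0.2 + 2/3) = (533/90)/(13/15) = 41/6 ≈ 6.833.

θ̂_MAP = 6.833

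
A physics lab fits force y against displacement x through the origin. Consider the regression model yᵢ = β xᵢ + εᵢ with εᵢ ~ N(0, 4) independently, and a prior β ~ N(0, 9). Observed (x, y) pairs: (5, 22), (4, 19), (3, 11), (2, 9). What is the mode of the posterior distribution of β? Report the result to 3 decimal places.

log p(β | y) = −Σ(yᵢ − βxᵢ)²/(2·4) − β²/(2·9) + const.
Setting the derivative to zero: Σxᵢ(yᵢ − βxᵢ)/4 − β/9 = 0, so β = Σxᵢyᵢ / (Σxᵢ² + σ²/τ²).
Σxᵢyᵢ = 5·22 + 4·19 + 3·11 + 2·9 = 237; Σxᵢ² = 54; σ²/τ² = 4/9.
β̂_MAP = 237 / (54 + 4/9) = 237/(490/9) = 2133/490 ≈ 4.353.

β̂_MAP = 4.353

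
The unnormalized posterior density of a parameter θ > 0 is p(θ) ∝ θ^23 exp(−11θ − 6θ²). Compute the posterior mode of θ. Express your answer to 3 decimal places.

ℓ'(θ) = 23/θ − 11 − 12θ. Setting this to zero and multiplying by θ: 12θ² + 11θ − 23 = 0.
θ = (−11 + √(11² + 4·12·23)) / (2·12) = (−11 + √1225) / 24 = (−11 + 35)/24 = 1.
ℓ''(θ) = −23/θ² − 12 < 0, confirming a maximum.

θ̂_MAP = 1.000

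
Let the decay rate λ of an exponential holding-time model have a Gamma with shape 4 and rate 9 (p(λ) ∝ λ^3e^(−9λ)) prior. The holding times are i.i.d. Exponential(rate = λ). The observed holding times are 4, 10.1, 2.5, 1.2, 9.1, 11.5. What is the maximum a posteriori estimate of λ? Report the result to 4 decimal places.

λ̂_MAP = 0.1899

The Exponential(rate=λ) likelihood is ∝ λ^n e^(−λΣtᵢ). Here n = 6 and Σtᵢ = 4 + 10.1 + 2.5 + 1.2 + 9.1 + 11.5 = 38.4.
Posterior ∝ λ^3e^(−9λ) · λ^6e^(−38.4λ) = λ^9e^(−47.4λ), i.e. Gamma(10, 47.4).
Mode = (a−1)/b = 9/47.4 ≈ 0.1899.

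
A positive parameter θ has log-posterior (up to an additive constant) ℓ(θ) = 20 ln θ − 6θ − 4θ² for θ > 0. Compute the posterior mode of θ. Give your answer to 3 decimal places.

ℓ'(θ) = 20/θ − 6 − 8θ. Setting this to zero and multiplying by θ: 8θ² + 6θ − 20 = 0.
θ = (−6 + √(6² + 4·8·20)) / (2·8) = (−6 + √676) / 16 = (−6 + 26)/16 = 5/4.
ℓ''(θ) = −20/θ² − 8 < 0, confirming a maximum.

θ̂_MAP = 1.250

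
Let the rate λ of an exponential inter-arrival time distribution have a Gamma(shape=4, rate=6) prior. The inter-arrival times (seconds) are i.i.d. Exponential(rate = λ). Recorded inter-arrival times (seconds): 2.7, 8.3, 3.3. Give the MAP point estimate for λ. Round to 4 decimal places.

The Exponential(rate=λ) likelihood is ∝ λ^n e^(−λΣtᵢ). Here n = 3 and Σtᵢ = 2.7 + 8.3 + 3.3 = 14.3.
Posterior ∝ λ^3e^(−6λ) · λ^3e^(−14.3λ) = λ^6e^(−20.3λ), i.e. Gamma(7, 20.3).
Mode = (a−1)/b = 6/20.3 ≈ 0.2956.

λ̂_MAP = 0.2956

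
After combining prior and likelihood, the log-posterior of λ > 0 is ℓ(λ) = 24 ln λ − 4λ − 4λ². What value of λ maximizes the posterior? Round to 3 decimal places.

ℓ'(λ) = 24/λ − 4 − 8λ. Setting this to zero and multiplying by λ: 8λ² + 4λ − 24 = 0.
λ = (−4 + √(4² + 4·8·24)) / (2·8) = (−4 + √784) / 16 = (−4 + 28)/16 = 3/2.
ℓ''(λ) = −24/λ² − 8 < 0, confirming a maximum.

λ̂_MAP = 1.500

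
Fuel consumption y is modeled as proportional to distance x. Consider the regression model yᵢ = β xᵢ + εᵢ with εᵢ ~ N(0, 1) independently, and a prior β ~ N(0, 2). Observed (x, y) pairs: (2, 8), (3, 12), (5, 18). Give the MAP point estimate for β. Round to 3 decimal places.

β̂_MAP = 3.688

log p(β | y) = −Σ(yᵢ − βxᵢ)²/(2·1) − β²/(2·2) + const.
Setting the derivative to zero: Σxᵢ(yᵢ − βxᵢ)/1 − β/2 = 0, so β = Σxᵢyᵢ / (Σxᵢ² + σ²/τ²).
Σxᵢyᵢ = 2·8 + 3·12 + 5·18 = 142; Σxᵢ² = 38; σ²/τ² = 0.5.
β̂_MAP = 142 / (38 + 0.5) = 142/38.5 ≈ 3.688.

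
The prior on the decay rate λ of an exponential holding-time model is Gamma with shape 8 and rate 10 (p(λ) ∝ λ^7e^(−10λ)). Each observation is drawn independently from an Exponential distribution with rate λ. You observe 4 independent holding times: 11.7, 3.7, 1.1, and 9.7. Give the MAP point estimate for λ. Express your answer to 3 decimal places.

λ̂_MAP = 0.304

The Exponential(rate=λ) likelihood is ∝ λ^n e^(−λΣtᵢ). Here n = 4 and Σtᵢ = 11.7 + 3.7 + 1.1 + 9.7 = 26.2.
Posterior ∝ λ^7e^(−10λ) · λ^4e^(−26.2λ) = λ^11e^(−36.2λ), i.e. Gamma(12, 36.2).
Mode = (a−1)/b = 11/36.2 ≈ 0.304.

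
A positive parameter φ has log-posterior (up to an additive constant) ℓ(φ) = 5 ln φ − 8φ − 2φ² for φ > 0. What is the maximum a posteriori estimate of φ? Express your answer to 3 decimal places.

ℓ'(φ) = 5/φ − 8 − 4φ. Setting this to zero and multiplying by φ: 4φ² + 8φ − 5 = 0.
φ = (−8 + √(8² + 4·4·5)) / (2·4) = (−8 + √144) / 8 = (−8 + 12)/8 = 1/2.
ℓ''(φ) = −5/φ² − 4 < 0, confirming a maximum.

φ̂_MAP = 0.500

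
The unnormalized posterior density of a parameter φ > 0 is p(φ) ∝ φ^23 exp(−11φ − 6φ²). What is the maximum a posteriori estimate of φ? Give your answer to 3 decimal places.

ℓ'(φ) = 23/φ − 11 − 12φ. Setting this to zero and multiplying by φ: 12φ² + 11φ − 23 = 0.
φ = (−11 + √(11² + 4·12·23)) / (2·12) = (−11 + √1225) / 24 = (−11 + 35)/24 = 1.
ℓ''(φ) = −23/φ² − 12 < 0, confirming a maximum.

φ̂_MAP = 1.000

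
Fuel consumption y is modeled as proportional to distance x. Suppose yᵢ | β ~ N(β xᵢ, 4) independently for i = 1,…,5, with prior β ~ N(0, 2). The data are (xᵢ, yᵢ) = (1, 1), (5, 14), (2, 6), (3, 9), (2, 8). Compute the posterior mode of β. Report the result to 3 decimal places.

log p(β | y) = −Σ(yᵢ − βxᵢ)²/(2·4) − β²/(2·2) + const.
Setting the derivative to zero: Σxᵢ(yᵢ − βxᵢ)/4 − β/2 = 0, so β = Σxᵢyᵢ / (Σxᵢ² + σ²/τ²).
Σxᵢyᵢ = 1·1 + 5·14 + 2·6 + 3·9 + 2·8 = 126; Σxᵢ² = 43; σ²/τ² = 2.
β̂_MAP = 126 / (43 + 2) = 126/45 ≈ 2.800.

β̂_MAP = 2.800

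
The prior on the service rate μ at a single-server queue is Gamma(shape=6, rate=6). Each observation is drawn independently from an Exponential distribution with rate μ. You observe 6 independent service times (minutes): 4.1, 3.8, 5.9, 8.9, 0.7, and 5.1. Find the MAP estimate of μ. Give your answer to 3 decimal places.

The Exponential(rate=μ) likelihood is ∝ μ^n e^(−μΣtᵢ). Here n = 6 and Σtᵢ = 4.1 + 3.8 + 5.9 + 8.9 + 0.7 + 5.1 = 28.5.
Posterior ∝ μ^5e^(−6μ) · μ^6e^(−28.5μ) = μ^11e^(−34.5μ), i.e. Gamma(12, 34.5).
Mode = (a−1)/b = 11/34.5 ≈ 0.319.

μ̂_MAP = 0.319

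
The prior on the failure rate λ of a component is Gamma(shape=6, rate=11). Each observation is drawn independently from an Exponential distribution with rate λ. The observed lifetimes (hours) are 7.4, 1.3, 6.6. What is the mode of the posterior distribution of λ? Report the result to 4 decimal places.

The Exponential(rate=λ) likelihood is ∝ λ^n e^(−λΣtᵢ). Here n = 3 and Σtᵢ = 7.4 + 1.3 + 6.6 = 15.3.
Posterior ∝ λ^5e^(−11λ) · λ^3e^(−15.3λ) = λ^8e^(−26.3λ), i.e. Gamma(9, 26.3).
Mode = (a−1)/b = 8/26.3 ≈ 0.3042.

λ̂_MAP = 0.3042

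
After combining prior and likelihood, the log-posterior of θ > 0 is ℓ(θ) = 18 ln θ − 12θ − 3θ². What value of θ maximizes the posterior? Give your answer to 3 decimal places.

ℓ'(θ) = 18/θ − 12 − 6θ. Setting this to zero and multiplying by θ: 6θ² + 12θ − 18 = 0.
θ = (−12 + √(12² + 4·6·18)) / (2·6) = (−12 + √576) / 12 = (−12 + 24)/12 = 1.
ℓ''(θ) = −18/θ² − 6 < 0, confirming a maximum.

θ̂_MAP = 1.000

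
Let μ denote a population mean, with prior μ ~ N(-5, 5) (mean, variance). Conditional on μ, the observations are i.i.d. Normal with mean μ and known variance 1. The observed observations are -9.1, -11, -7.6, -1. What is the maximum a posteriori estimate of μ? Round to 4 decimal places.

μ̂_MAP = -7.0714

n = 4; x̄ = ((-9.1) + (-11) + (-7.6) + (-1))/4 = -28.7/4 = -7.175.
For a Normal prior and Normal likelihood with known variance, the posterior is Normal; its mode equals its mean, the precision-weighted average.
Prior precision 1/σ₀² = 1/5 = 0.2; data precision n/σ² = 4/1 = 4.
μ̂ = (0.2·(-5) + 4·(-7.175)) / (0.2 + 4) = (-29.7)/4.2 = -99/14 ≈ -7.0714.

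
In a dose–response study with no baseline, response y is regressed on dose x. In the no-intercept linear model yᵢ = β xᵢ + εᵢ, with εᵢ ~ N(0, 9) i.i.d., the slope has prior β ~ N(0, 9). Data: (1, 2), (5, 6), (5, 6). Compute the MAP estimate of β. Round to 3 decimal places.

β̂_MAP = 1.192

log p(β | y) = −Σ(yᵢ − βxᵢ)²/(2·9) − β²/(2·9) + const.
Setting the derivative to zero: Σxᵢ(yᵢ − βxᵢ)/9 − β/9 = 0, so β = Σxᵢyᵢ / (Σxᵢ² + σ²/τ²).
Σxᵢyᵢ = 1·2 + 5·6 + 5·6 = 62; Σxᵢ² = 51; σ²/τ² = 1.
β̂_MAP = 62 / (51 + 1) = 62/52 ≈ 1.192.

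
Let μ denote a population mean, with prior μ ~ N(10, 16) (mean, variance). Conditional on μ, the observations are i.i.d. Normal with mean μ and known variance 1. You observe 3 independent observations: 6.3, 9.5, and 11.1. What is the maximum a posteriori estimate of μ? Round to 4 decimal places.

μ̂_MAP = 8.9878

n = 3; x̄ = (6.3 + 9.5 + 11.1)/3 = 26.9/3 = 269/30 ≈ 8.9667.
For a Normal prior and Normal likelihood with known variance, the posterior is Normal; its mode equals its mean, the precision-weighted average.
Prior precision 1/σ₀² = 1/16 = 0.0625; data precision n/σ² = 3/1 = 3.
μ̂ = (0.0625·10 + 3·(269/30)) / (0.0625 + 3) = 27.525/3.0625 = 2202/245 ≈ 8.9878.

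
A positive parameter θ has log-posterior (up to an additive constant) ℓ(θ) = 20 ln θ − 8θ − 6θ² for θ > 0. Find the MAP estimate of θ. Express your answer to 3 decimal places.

θ̂_MAP = 1.000

ℓ'(θ) = 20/θ − 8 − 12θ. Setting this to zero and multiplying by θ: 12θ² + 8θ − 20 = 0.
θ = (−8 + √(8² + 4·12·20)) / (2·12) = (−8 + √1024) / 24 = (−8 + 32)/24 = 1.
ℓ''(θ) = −20/θ² − 12 < 0, confirming a maximum.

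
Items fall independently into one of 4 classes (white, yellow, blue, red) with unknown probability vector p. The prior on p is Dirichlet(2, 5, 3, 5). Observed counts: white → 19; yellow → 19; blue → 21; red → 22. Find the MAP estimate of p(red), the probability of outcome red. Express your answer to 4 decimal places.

The posterior is Dirichlet(αᵢ + nᵢ) = Dirichlet(21, 24, 24, 27).
For a Dirichlet(a₁,…,a_K) with all aᵢ > 1, the mode has j-th component (aⱼ − 1)/(Σaᵢ − K).
Here Σaᵢ = 96 and K = 4, so p(red) = (27 − 1)/(96 − 4) = 26/92 ≈ 0.2826.

MAP estimate of p(red) = 0.2826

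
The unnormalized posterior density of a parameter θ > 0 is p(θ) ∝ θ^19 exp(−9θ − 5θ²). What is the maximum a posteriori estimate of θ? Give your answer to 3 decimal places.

ℓ'(θ) = 19/θ − 9 − 10θ. Setting this to zero and multiplying by θ: 10θ² + 9θ − 19 = 0.
θ = (−9 + √(9² + 4·10·19)) / (2·10) = (−9 + √841) / 20 = (−9 + 29)/20 = 1.
ℓ''(θ) = −19/θ² − 10 < 0, confirming a maximum.

θ̂_MAP = 1.000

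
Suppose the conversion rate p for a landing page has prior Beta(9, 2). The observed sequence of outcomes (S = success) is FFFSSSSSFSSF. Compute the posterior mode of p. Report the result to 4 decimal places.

p̂_MAP = 0.7143

Prior: Beta(9, 2).
Data: 7 successes in 12 trials (from the sequence). The binomial likelihood contributes p^7(1−p)^5, so the posterior is Beta(9+7, 2+5) = Beta(16, 7).
For Beta(a, b) with a, b > 1 the mode is (a−1)/(a+b−2) = 15/21 ≈ 0.7143.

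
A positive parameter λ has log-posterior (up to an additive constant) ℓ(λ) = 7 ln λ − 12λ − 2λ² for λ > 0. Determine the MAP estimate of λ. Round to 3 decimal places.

ℓ'(λ) = 7/λ − 12 − 4λ. Setting this to zero and multiplying by λ: 4λ² + 12λ − 7 = 0.
λ = (−12 + √(12² + 4·4·7)) / (2·4) = (−12 + √256) / 8 = (−12 + 16)/8 = 1/2.
ℓ''(λ) = −7/λ² − 4 < 0, confirming a maximum.

λ̂_MAP = 0.500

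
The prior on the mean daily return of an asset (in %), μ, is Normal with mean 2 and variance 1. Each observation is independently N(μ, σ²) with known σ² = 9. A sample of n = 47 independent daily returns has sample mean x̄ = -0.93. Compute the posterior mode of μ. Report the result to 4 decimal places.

n = 47, x̄ = -0.93.
For a Normal prior and Normal likelihood with known variance, the posterior is Normal; its mode equals its mean, the precision-weighted average.
Prior precision 1/σ₀² = 1/1 = 1; data precision n/σ² = 47/9.
μ̂ = (1·2 + (47/9)·(-0.93)) / (1 + 47/9) = (-857/300)/(56/9) = -2571/5600 ≈ -0.4591.

μ̂_MAP = -0.4591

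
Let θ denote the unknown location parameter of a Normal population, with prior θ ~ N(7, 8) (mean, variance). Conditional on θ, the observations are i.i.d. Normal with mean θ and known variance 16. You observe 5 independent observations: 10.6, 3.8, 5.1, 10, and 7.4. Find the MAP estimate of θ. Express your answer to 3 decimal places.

n = 5; x̄ = (10.6 + 3.8 + 5.1 + 10 + 7.4)/5 = 36.9/5 = 7.38.
For a Normal prior and Normal likelihood with known variance, the posterior is Normal; its mode equals its mean, the precision-weighted average.
Prior precision 1/σ₀² = 1/8 = 0.125; data precision n/σ² = 5/16 = 0.3125.
θ̂ = (0.125·7 + 0.3125·7.38) / (0.125 + 0.3125) = 3.18125/0.4375 = 509/70 ≈ 7.271.

θ̂_MAP = 7.271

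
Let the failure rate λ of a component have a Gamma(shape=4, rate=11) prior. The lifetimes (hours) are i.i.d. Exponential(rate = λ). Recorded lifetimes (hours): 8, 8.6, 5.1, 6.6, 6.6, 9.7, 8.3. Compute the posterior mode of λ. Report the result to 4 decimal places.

λ̂_MAP = 0.1565

The Exponential(rate=λ) likelihood is ∝ λ^n e^(−λΣtᵢ). Here n = 7 and Σtᵢ = 8 + 8.6 + 5.1 + 6.6 + 6.6 + 9.7 + 8.3 = 52.9.
Posterior ∝ λ^3e^(−11λ) · λ^7e^(−52.9λ) = λ^10e^(−63.9λ), i.e. Gamma(11, 63.9).
Mode = (a−1)/b = 10/63.9 ≈ 0.1565.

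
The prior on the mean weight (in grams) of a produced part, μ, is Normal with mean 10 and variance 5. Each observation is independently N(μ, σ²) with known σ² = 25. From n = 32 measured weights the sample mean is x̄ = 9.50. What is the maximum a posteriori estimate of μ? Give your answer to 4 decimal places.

n = 32, x̄ = 9.50.
For a Normal prior and Normal likelihood with known variance, the posterior is Normal; its mode equals its mean, the precision-weighted average.
Prior precision 1/σ₀² = 1/5 = 0.2; data precision n/σ² = 32/25 = 1.28.
μ̂ = (0.2·10 + 1.28·9.5) / (0.2 + 1.28) = 14.16/1.48 = 354/37 ≈ 9.5676.

μ̂_MAP = 9.5676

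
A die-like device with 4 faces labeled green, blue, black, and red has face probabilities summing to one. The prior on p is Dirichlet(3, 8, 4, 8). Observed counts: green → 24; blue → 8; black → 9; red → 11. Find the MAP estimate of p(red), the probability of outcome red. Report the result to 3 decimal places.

MAP estimate of p(red) = 0.254

The posterior is Dirichlet(αᵢ + nᵢ) = Dirichlet(27, 16, 13, 19).
For a Dirichlet(a₁,…,a_K) with all aᵢ > 1, the mode has j-th component (aⱼ − 1)/(Σaᵢ − K).
Here Σaᵢ = 75 and K = 4, so p(red) = (19 − 1)/(75 − 4) = 18/71 ≈ 0.254.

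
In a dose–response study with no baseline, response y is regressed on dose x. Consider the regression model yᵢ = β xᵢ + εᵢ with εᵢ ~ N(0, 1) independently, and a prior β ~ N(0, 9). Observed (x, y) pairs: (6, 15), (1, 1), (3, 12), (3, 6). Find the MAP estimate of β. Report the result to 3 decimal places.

β̂_MAP = 2.631

log p(β | y) = −Σ(yᵢ − βxᵢ)²/(2·1) − β²/(2·9) + const.
Setting the derivative to zero: Σxᵢ(yᵢ − βxᵢ)/1 − β/9 = 0, so β = Σxᵢyᵢ / (Σxᵢ² + σ²/τ²).
Σxᵢyᵢ = 6·15 + 1·1 + 3·12 + 3·6 = 145; Σxᵢ² = 55; σ²/τ² = 1/9.
β̂_MAP = 145 / (55 + 1/9) = 145/(496/9) = 1305/496 ≈ 2.631.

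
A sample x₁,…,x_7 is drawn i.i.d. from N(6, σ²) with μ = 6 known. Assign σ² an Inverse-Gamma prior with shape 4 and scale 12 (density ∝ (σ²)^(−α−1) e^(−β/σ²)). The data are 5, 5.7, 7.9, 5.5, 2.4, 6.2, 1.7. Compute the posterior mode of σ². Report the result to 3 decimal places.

Sum of squared deviations about the known mean: SS = (5−6)² + (5.7−6)² + (7.9−6)² + (5.5−6)² + (2.4−6)² + (6.2−6)² + (1.7−6)² = 36.44.
The Normal likelihood contributes (σ²)^(−n/2) exp(−SS/(2σ²)), so the posterior is Inverse-Gamma(α + n/2, β + SS/2) = Inverse-Gamma(7.5, 30.22).
The mode of Inverse-Gamma(a, b) is b/(a+1) = 30.22/8.5 ≈ 3.555.

σ̂²_MAP = 3.555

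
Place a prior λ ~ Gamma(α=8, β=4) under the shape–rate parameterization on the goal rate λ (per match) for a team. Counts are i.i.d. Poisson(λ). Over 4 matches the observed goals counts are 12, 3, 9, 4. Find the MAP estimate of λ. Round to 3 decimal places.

λ̂_MAP = 4.375

Σxᵢ = 12+3+9+4 = 28, with n = 4.
Posterior ∝ λ^7e^(−4λ) · λ^28e^(−4λ) = λ^35e^(−8λ), i.e. Gamma(shape=36, rate=8).
The mode of a Gamma(a, b) with a ≥ 1 (shape–rate) is (a−1)/b = 35/8 ≈ 4.375.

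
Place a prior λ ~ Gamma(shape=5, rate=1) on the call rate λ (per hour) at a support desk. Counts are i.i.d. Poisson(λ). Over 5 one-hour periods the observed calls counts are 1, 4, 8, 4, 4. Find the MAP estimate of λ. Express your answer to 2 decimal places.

λ̂_MAP = 4.17

Σxᵢ = 1+4+8+4+4 = 21, with n = 5.
Posterior ∝ λ^4e^(−1λ) · λ^21e^(−5λ) = λ^25e^(−6λ), i.e. Gamma(shape=26, rate=6).
The mode of a Gamma(a, b) with a ≥ 1 (shape–rate) is (a−1)/b = 25/6 ≈ 4.17.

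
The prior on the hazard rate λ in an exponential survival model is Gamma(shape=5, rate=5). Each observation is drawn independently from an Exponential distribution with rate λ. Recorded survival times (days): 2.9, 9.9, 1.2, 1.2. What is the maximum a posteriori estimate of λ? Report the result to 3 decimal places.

λ̂_MAP = 0.396

The Exponential(rate=λ) likelihood is ∝ λ^n e^(−λΣtᵢ). Here n = 4 and Σtᵢ = 2.9 + 9.9 + 1.2 + 1.2 = 15.2.
Posterior ∝ λ^4e^(−5λ) · λ^4e^(−15.2λ) = λ^8e^(−20.2λ), i.e. Gamma(9, 20.2).
Mode = (a−1)/b = 8/20.2 ≈ 0.396.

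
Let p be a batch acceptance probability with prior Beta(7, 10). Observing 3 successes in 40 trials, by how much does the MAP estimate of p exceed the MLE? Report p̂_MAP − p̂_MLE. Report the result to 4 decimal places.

MAP − MLE = 0.0886

Posterior is Beta(10, 47); MAP = (10−1)/(57−2) = 9/55 ≈ 0.16364.
MLE ignores the prior: p̂_MLE = k/n = 3/40 ≈ 0.07500.
Difference = 9/55 − 3/40 = 39/440 ≈ 0.0886.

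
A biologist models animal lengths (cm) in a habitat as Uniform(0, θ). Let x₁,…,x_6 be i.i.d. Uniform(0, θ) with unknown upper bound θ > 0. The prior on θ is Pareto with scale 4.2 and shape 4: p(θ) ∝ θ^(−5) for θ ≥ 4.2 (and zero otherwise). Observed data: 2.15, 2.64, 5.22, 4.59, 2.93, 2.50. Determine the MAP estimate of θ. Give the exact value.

The Uniform(0, θ) likelihood is θ^(−n) for θ ≥ max(xᵢ), zero otherwise. Here max(xᵢ) = 5.22.
Posterior ∝ θ^(−5) · θ^(−6) = θ^(−11) on θ ≥ max(4.2, 5.22) = 5.22.
This density is strictly decreasing in θ, so the posterior mode lies at the lower boundary of the support.

θ̂_MAP = 5.22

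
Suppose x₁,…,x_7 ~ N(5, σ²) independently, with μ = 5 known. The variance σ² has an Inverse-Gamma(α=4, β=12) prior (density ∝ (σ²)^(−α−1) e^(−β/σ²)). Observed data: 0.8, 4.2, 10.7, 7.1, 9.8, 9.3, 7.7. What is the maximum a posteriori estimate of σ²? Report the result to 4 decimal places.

Sum of squared deviations about the known mean: SS = (0.8−5)² + (4.2−5)² + (10.7−5)² + (7.1−5)² + (9.8−5)² + (9.3−5)² + (7.7−5)² = 104.
The Normal likelihood contributes (σ²)^(−n/2) exp(−SS/(2σ²)), so the posterior is Inverse-Gamma(α + n/2, β + SS/2) = Inverse-Gamma(7.5, 64).
The mode of Inverse-Gamma(a, b) is b/(a+1) = 64/8.5 ≈ 7.5294.

σ̂²_MAP = 7.5294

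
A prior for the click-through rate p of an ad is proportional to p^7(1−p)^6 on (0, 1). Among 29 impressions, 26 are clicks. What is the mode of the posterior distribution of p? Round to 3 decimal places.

p̂_MAP = 0.786

The prior density ∝ p^7(1−p)^6 is the kernel of Beta(8, 7).
Data: 26 successes in 29 trials. The binomial likelihood contributes p^26(1−p)^3, so the posterior is Beta(8+26, 7+3) = Beta(34, 10).
For Beta(a, b) with a, b > 1 the mode is (a−1)/(a+b−2) = 33/42 ≈ 0.786.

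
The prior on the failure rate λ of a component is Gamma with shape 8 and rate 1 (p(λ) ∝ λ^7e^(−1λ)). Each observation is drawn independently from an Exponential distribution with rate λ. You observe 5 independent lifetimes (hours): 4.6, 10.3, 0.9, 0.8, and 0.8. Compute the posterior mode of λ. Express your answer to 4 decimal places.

λ̂_MAP = 0.6522

The Exponential(rate=λ) likelihood is ∝ λ^n e^(−λΣtᵢ). Here n = 5 and Σtᵢ = 4.6 + 10.3 + 0.9 + 0.8 + 0.8 = 17.4.
Posterior ∝ λ^7e^(−1λ) · λ^5e^(−17.4λ) = λ^12e^(−18.4λ), i.e. Gamma(13, 18.4).
Mode = (a−1)/b = 12/18.4 ≈ 0.6522.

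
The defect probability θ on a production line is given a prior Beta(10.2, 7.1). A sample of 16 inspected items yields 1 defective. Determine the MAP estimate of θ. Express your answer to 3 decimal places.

Prior: Beta(10.2, 7.1).
Data: 1 success in 16 trials. The binomial likelihood contributes θ(1−θ)^15, so the posterior is Beta(10.2+1, 7.1+15) = Beta(11.2, 22.1).
For Beta(a, b) with a, b > 1 the mode is (a−1)/(a+b−2) = 10.2/31.3 ≈ 0.326.

θ̂_MAP = 0.326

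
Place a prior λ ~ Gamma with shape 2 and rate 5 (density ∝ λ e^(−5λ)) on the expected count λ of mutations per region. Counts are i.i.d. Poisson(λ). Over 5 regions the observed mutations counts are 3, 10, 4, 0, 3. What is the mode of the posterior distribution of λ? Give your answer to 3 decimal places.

Σxᵢ = 3+10+4+0+3 = 20, with n = 5.
Posterior ∝ λe^(−5λ) · λ^20e^(−5λ) = λ^21e^(−10λ), i.e. Gamma(shape=22, rate=10).
The mode of a Gamma(a, b) with a ≥ 1 (shape–rate) is (a−1)/b = 21/10 ≈ 2.100.

λ̂_MAP = 2.100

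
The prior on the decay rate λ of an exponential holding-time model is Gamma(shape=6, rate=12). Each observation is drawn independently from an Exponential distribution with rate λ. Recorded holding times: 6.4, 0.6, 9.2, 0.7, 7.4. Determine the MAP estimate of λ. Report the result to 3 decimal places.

λ̂_MAP = 0.275

The Exponential(rate=λ) likelihood is ∝ λ^n e^(−λΣtᵢ). Here n = 5 and Σtᵢ = 6.4 + 0.6 + 9.2 + 0.7 + 7.4 = 24.3.
Posterior ∝ λ^5e^(−12λ) · λ^5e^(−24.3λ) = λ^10e^(−36.3λ), i.e. Gamma(11, 36.3).
Mode = (a−1)/b = 10/36.3 ≈ 0.275.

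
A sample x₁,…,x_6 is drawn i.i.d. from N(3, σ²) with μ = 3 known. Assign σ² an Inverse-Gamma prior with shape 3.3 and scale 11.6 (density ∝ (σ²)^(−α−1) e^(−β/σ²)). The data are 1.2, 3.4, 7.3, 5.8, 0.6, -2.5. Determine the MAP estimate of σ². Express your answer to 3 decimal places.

Sum of squared deviations about the known mean: SS = (1.2−3)² + (3.4−3)² + (7.3−3)² + (5.8−3)² + (0.6−3)² + (-2.5−3)² = 65.74.
The Normal likelihood contributes (σ²)^(−n/2) exp(−SS/(2σ²)), so the posterior is Inverse-Gamma(α + n/2, β + SS/2) = Inverse-Gamma(6.3, 44.47).
The mode of Inverse-Gamma(a, b) is b/(a+1) = 44.47/7.3 ≈ 6.092.

σ̂²_MAP = 6.092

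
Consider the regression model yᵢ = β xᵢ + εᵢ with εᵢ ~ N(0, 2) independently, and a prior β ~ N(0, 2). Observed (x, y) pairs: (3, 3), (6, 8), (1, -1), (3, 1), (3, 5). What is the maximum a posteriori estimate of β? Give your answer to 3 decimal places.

log p(β | y) = −Σ(yᵢ − βxᵢ)²/(2·2) − β²/(2·2) + const.
Setting the derivative to zero: Σxᵢ(yᵢ − βxᵢ)/2 − β/2 = 0, so β = Σxᵢyᵢ / (Σxᵢ² + σ²/τ²).
Σxᵢyᵢ = 3·3 + 6·8 + 1·(-1) + 3·1 + 3·5 = 74; Σxᵢ² = 64; σ²/τ² = 1.
β̂_MAP = 74 / (64 + 1) = 74/65 ≈ 1.138.

β̂_MAP = 1.138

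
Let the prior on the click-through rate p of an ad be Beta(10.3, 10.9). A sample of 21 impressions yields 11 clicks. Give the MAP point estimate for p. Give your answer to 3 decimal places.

p̂_MAP = 0.505

Prior: Beta(10.3, 10.9).
Data: 11 successes in 21 trials. The binomial likelihood contributes p^11(1−p)^10, so the posterior is Beta(10.3+11, 10.9+10) = Beta(21.3, 20.9).
For Beta(a, b) with a, b > 1 the mode is (a−1)/(a+b−2) = 20.3/40.2 ≈ 0.505.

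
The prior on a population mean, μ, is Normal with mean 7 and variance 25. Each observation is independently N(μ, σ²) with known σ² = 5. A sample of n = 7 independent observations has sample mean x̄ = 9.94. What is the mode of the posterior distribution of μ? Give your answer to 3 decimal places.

n = 7, x̄ = 9.94.
For a Normal prior and Normal likelihood with known variance, the posterior is Normal; its mode equals its mean, the precision-weighted average.
Prior precision 1/σ₀² = 1/25 = 0.04; data precision n/σ² = 7/5 = 1.4.
μ̂ = (0.04·7 + 1.4·9.94) / (0.04 + 1.4) = 14.196/1.44 = 1183/120 ≈ 9.858.

μ̂_MAP = 9.858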